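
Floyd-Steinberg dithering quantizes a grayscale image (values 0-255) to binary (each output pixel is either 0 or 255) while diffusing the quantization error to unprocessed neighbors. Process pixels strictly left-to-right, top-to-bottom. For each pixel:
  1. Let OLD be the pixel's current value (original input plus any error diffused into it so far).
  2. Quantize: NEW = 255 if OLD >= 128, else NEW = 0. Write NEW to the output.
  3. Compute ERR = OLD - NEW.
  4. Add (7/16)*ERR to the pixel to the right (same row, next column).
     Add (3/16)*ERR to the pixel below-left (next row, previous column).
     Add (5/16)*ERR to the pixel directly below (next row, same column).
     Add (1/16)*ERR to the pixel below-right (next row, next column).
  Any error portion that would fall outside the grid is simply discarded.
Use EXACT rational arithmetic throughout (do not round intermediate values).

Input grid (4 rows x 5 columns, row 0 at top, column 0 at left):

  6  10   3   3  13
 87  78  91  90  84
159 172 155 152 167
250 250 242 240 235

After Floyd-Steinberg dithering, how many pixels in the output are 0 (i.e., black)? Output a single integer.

Answer: 10

Derivation:
(0,0): OLD=6 → NEW=0, ERR=6
(0,1): OLD=101/8 → NEW=0, ERR=101/8
(0,2): OLD=1091/128 → NEW=0, ERR=1091/128
(0,3): OLD=13781/2048 → NEW=0, ERR=13781/2048
(0,4): OLD=522451/32768 → NEW=0, ERR=522451/32768
(1,0): OLD=11679/128 → NEW=0, ERR=11679/128
(1,1): OLD=126809/1024 → NEW=0, ERR=126809/1024
(1,2): OLD=4911693/32768 → NEW=255, ERR=-3444147/32768
(1,3): OLD=6506505/131072 → NEW=0, ERR=6506505/131072
(1,4): OLD=233037307/2097152 → NEW=0, ERR=233037307/2097152
(2,0): OLD=3452643/16384 → NEW=255, ERR=-725277/16384
(2,1): OLD=92970481/524288 → NEW=255, ERR=-40722959/524288
(2,2): OLD=882646035/8388608 → NEW=0, ERR=882646035/8388608
(2,3): OLD=30576444553/134217728 → NEW=255, ERR=-3649076087/134217728
(2,4): OLD=414320835967/2147483648 → NEW=255, ERR=-133287494273/2147483648
(3,0): OLD=1858938803/8388608 → NEW=255, ERR=-280156237/8388608
(3,1): OLD=15306048951/67108864 → NEW=255, ERR=-1806711369/67108864
(3,2): OLD=543636460685/2147483648 → NEW=255, ERR=-3971869555/2147483648
(3,3): OLD=969087867077/4294967296 → NEW=255, ERR=-126128793403/4294967296
(3,4): OLD=13816530101625/68719476736 → NEW=255, ERR=-3706936466055/68719476736
Output grid:
  Row 0: .....  (5 black, running=5)
  Row 1: ..#..  (4 black, running=9)
  Row 2: ##.##  (1 black, running=10)
  Row 3: #####  (0 black, running=10)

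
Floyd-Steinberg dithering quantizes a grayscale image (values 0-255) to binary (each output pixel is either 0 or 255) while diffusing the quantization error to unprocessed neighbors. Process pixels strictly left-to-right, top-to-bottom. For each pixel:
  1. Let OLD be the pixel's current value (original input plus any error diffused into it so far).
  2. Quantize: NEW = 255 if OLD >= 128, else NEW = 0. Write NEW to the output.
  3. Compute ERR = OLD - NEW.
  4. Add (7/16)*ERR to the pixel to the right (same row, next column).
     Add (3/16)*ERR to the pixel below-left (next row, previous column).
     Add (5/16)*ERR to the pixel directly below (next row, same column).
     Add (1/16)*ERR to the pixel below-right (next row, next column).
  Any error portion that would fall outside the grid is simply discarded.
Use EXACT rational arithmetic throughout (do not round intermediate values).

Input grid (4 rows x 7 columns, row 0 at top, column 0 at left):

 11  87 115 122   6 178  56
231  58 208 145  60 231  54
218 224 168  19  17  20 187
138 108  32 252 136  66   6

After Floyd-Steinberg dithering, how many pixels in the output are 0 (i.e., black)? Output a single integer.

Answer: 16

Derivation:
(0,0): OLD=11 → NEW=0, ERR=11
(0,1): OLD=1469/16 → NEW=0, ERR=1469/16
(0,2): OLD=39723/256 → NEW=255, ERR=-25557/256
(0,3): OLD=320813/4096 → NEW=0, ERR=320813/4096
(0,4): OLD=2638907/65536 → NEW=0, ERR=2638907/65536
(0,5): OLD=205118877/1048576 → NEW=255, ERR=-62268003/1048576
(0,6): OLD=503648075/16777216 → NEW=0, ERR=503648075/16777216
(1,0): OLD=64423/256 → NEW=255, ERR=-857/256
(1,1): OLD=137617/2048 → NEW=0, ERR=137617/2048
(1,2): OLD=14852069/65536 → NEW=255, ERR=-1859611/65536
(1,3): OLD=41516353/262144 → NEW=255, ERR=-25330367/262144
(1,4): OLD=403819363/16777216 → NEW=0, ERR=403819363/16777216
(1,5): OLD=31020195027/134217728 → NEW=255, ERR=-3205325613/134217728
(1,6): OLD=105702456317/2147483648 → NEW=0, ERR=105702456317/2147483648
(2,0): OLD=7521995/32768 → NEW=255, ERR=-833845/32768
(2,1): OLD=239427689/1048576 → NEW=255, ERR=-27959191/1048576
(2,2): OLD=2240584571/16777216 → NEW=255, ERR=-2037605509/16777216
(2,3): OLD=-8266642333/134217728 → NEW=0, ERR=-8266642333/134217728
(2,4): OLD=-13895812269/1073741824 → NEW=0, ERR=-13895812269/1073741824
(2,5): OLD=605023593969/34359738368 → NEW=0, ERR=605023593969/34359738368
(2,6): OLD=114675135503271/549755813888 → NEW=255, ERR=-25512597038169/549755813888
(3,0): OLD=2097963035/16777216 → NEW=0, ERR=2097963035/16777216
(3,1): OLD=17450145023/134217728 → NEW=255, ERR=-16775375617/134217728
(3,2): OLD=-79295538195/1073741824 → NEW=0, ERR=-79295538195/1073741824
(3,3): OLD=817874596075/4294967296 → NEW=255, ERR=-277342064405/4294967296
(3,4): OLD=56711115463707/549755813888 → NEW=0, ERR=56711115463707/549755813888
(3,5): OLD=471134694116481/4398046511104 → NEW=0, ERR=471134694116481/4398046511104
(3,6): OLD=2777094462382623/70368744177664 → NEW=0, ERR=2777094462382623/70368744177664
Output grid:
  Row 0: ..#..#.  (5 black, running=5)
  Row 1: #.##.#.  (3 black, running=8)
  Row 2: ###...#  (3 black, running=11)
  Row 3: .#.#...  (5 black, running=16)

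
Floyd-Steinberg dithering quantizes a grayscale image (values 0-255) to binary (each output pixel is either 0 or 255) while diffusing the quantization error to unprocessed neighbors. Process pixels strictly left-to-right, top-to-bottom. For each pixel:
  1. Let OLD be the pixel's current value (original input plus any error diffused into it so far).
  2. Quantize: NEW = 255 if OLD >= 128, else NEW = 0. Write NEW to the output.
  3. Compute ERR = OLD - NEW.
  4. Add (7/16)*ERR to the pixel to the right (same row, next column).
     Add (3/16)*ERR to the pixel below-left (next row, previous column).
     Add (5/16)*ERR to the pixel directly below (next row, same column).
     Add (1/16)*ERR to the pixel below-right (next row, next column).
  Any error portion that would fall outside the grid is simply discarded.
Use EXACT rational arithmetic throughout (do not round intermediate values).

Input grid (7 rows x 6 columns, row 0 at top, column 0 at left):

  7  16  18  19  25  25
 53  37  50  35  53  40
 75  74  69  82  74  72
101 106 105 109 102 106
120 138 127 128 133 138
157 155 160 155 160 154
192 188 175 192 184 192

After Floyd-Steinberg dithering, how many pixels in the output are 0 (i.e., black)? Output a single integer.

(0,0): OLD=7 → NEW=0, ERR=7
(0,1): OLD=305/16 → NEW=0, ERR=305/16
(0,2): OLD=6743/256 → NEW=0, ERR=6743/256
(0,3): OLD=125025/4096 → NEW=0, ERR=125025/4096
(0,4): OLD=2513575/65536 → NEW=0, ERR=2513575/65536
(0,5): OLD=43809425/1048576 → NEW=0, ERR=43809425/1048576
(1,0): OLD=15043/256 → NEW=0, ERR=15043/256
(1,1): OLD=151637/2048 → NEW=0, ERR=151637/2048
(1,2): OLD=6392313/65536 → NEW=0, ERR=6392313/65536
(1,3): OLD=25178821/262144 → NEW=0, ERR=25178821/262144
(1,4): OLD=1958720111/16777216 → NEW=0, ERR=1958720111/16777216
(1,5): OLD=28596688217/268435456 → NEW=0, ERR=28596688217/268435456
(2,0): OLD=3514231/32768 → NEW=0, ERR=3514231/32768
(2,1): OLD=174083725/1048576 → NEW=255, ERR=-93303155/1048576
(2,2): OLD=1395674855/16777216 → NEW=0, ERR=1395674855/16777216
(2,3): OLD=23675623279/134217728 → NEW=255, ERR=-10549897361/134217728
(2,4): OLD=438399803085/4294967296 → NEW=0, ERR=438399803085/4294967296
(2,5): OLD=10805768352363/68719476736 → NEW=255, ERR=-6717698215317/68719476736
(3,0): OLD=1976866311/16777216 → NEW=0, ERR=1976866311/16777216
(3,1): OLD=20407140475/134217728 → NEW=255, ERR=-13818380165/134217728
(3,2): OLD=70495810081/1073741824 → NEW=0, ERR=70495810081/1073741824
(3,3): OLD=9448814240867/68719476736 → NEW=255, ERR=-8074652326813/68719476736
(3,4): OLD=32572480948739/549755813888 → NEW=0, ERR=32572480948739/549755813888
(3,5): OLD=947800473177421/8796093022208 → NEW=0, ERR=947800473177421/8796093022208
(4,0): OLD=295317549705/2147483648 → NEW=255, ERR=-252290780535/2147483648
(4,1): OLD=2546151766133/34359738368 → NEW=0, ERR=2546151766133/34359738368
(4,2): OLD=166543793054415/1099511627776 → NEW=255, ERR=-113831672028465/1099511627776
(4,3): OLD=1076628518556331/17592186044416 → NEW=0, ERR=1076628518556331/17592186044416
(4,4): OLD=53803860327610203/281474976710656 → NEW=255, ERR=-17972258733607077/281474976710656
(4,5): OLD=664016123396020637/4503599627370496 → NEW=255, ERR=-484401781583455843/4503599627370496
(5,0): OLD=73766855636015/549755813888 → NEW=255, ERR=-66420876905425/549755813888
(5,1): OLD=1733612947070495/17592186044416 → NEW=0, ERR=1733612947070495/17592186044416
(5,2): OLD=26299134200425157/140737488355328 → NEW=255, ERR=-9588925330183483/140737488355328
(5,3): OLD=566885584864256327/4503599627370496 → NEW=0, ERR=566885584864256327/4503599627370496
(5,4): OLD=1610255624678718887/9007199254740992 → NEW=255, ERR=-686580185280234073/9007199254740992
(5,5): OLD=11968547571410180883/144115188075855872 → NEW=0, ERR=11968547571410180883/144115188075855872
(6,0): OLD=48616694064789437/281474976710656 → NEW=255, ERR=-23159424996427843/281474976710656
(6,1): OLD=731708749779619449/4503599627370496 → NEW=255, ERR=-416709155199857031/4503599627370496
(6,2): OLD=2575837121612962001/18014398509481984 → NEW=255, ERR=-2017834498304943919/18014398509481984
(6,3): OLD=47206238876334283693/288230376151711744 → NEW=255, ERR=-26292507042352211027/288230376151711744
(6,4): OLD=662741811309109935693/4611686018427387904 → NEW=255, ERR=-513238123389873979827/4611686018427387904
(6,5): OLD=12137871141441966878203/73786976294838206464 → NEW=255, ERR=-6677807813741775770117/73786976294838206464
Output grid:
  Row 0: ......  (6 black, running=6)
  Row 1: ......  (6 black, running=12)
  Row 2: .#.#.#  (3 black, running=15)
  Row 3: .#.#..  (4 black, running=19)
  Row 4: #.#.##  (2 black, running=21)
  Row 5: #.#.#.  (3 black, running=24)
  Row 6: ######  (0 black, running=24)

Answer: 24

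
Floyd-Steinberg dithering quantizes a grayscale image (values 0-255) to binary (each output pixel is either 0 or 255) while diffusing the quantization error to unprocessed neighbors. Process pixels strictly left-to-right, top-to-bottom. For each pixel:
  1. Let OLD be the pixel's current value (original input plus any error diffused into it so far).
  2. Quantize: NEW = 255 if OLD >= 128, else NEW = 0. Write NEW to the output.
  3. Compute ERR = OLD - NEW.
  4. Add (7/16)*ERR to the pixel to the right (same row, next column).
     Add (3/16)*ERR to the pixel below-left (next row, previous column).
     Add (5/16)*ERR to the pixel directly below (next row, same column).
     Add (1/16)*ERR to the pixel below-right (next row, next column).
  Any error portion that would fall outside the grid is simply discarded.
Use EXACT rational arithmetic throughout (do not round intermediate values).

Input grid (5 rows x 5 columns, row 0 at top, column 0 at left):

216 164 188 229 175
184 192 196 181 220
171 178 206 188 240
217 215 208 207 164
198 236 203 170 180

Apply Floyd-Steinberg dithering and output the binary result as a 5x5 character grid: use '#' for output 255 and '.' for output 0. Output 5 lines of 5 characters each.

(0,0): OLD=216 → NEW=255, ERR=-39
(0,1): OLD=2351/16 → NEW=255, ERR=-1729/16
(0,2): OLD=36025/256 → NEW=255, ERR=-29255/256
(0,3): OLD=733199/4096 → NEW=255, ERR=-311281/4096
(0,4): OLD=9289833/65536 → NEW=255, ERR=-7421847/65536
(1,0): OLD=38797/256 → NEW=255, ERR=-26483/256
(1,1): OLD=182491/2048 → NEW=0, ERR=182491/2048
(1,2): OLD=11683063/65536 → NEW=255, ERR=-5028617/65536
(1,3): OLD=24983659/262144 → NEW=0, ERR=24983659/262144
(1,4): OLD=929273569/4194304 → NEW=255, ERR=-140273951/4194304
(2,0): OLD=5091481/32768 → NEW=255, ERR=-3264359/32768
(2,1): OLD=148278563/1048576 → NEW=255, ERR=-119108317/1048576
(2,2): OLD=2613298217/16777216 → NEW=255, ERR=-1664891863/16777216
(2,3): OLD=43835780203/268435456 → NEW=255, ERR=-24615261077/268435456
(2,4): OLD=839180925997/4294967296 → NEW=255, ERR=-256035734483/4294967296
(3,0): OLD=2761033481/16777216 → NEW=255, ERR=-1517156599/16777216
(3,1): OLD=15449417045/134217728 → NEW=0, ERR=15449417045/134217728
(3,2): OLD=872116174775/4294967296 → NEW=255, ERR=-223100485705/4294967296
(3,3): OLD=1187460984735/8589934592 → NEW=255, ERR=-1002972336225/8589934592
(3,4): OLD=12171136316539/137438953472 → NEW=0, ERR=12171136316539/137438953472
(4,0): OLD=410863749479/2147483648 → NEW=255, ERR=-136744580761/2147483648
(4,1): OLD=15717585559783/68719476736 → NEW=255, ERR=-1805881007897/68719476736
(4,2): OLD=176550419984489/1099511627776 → NEW=255, ERR=-103825045098391/1099511627776
(4,3): OLD=1856987563934439/17592186044416 → NEW=0, ERR=1856987563934439/17592186044416
(4,4): OLD=69399848653455313/281474976710656 → NEW=255, ERR=-2376270407761967/281474976710656
Row 0: #####
Row 1: #.#.#
Row 2: #####
Row 3: #.##.
Row 4: ###.#

Answer: #####
#.#.#
#####
#.##.
###.#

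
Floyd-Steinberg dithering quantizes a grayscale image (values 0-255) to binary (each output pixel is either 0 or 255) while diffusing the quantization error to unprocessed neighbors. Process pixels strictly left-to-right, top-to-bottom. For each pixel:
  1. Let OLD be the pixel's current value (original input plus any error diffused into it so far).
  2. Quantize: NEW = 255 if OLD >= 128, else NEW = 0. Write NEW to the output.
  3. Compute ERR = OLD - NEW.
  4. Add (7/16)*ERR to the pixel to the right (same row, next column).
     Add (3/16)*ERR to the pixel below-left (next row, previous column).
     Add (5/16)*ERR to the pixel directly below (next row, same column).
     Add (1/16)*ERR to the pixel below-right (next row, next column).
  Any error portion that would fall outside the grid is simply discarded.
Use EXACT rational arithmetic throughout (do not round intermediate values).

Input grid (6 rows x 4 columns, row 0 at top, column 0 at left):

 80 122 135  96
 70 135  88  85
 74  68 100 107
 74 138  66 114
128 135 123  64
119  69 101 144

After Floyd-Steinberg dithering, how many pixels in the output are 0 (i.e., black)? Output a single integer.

(0,0): OLD=80 → NEW=0, ERR=80
(0,1): OLD=157 → NEW=255, ERR=-98
(0,2): OLD=737/8 → NEW=0, ERR=737/8
(0,3): OLD=17447/128 → NEW=255, ERR=-15193/128
(1,0): OLD=613/8 → NEW=0, ERR=613/8
(1,1): OLD=10251/64 → NEW=255, ERR=-6069/64
(1,2): OLD=96095/2048 → NEW=0, ERR=96095/2048
(1,3): OLD=2431177/32768 → NEW=0, ERR=2431177/32768
(2,0): OLD=82089/1024 → NEW=0, ERR=82089/1024
(2,1): OLD=2851643/32768 → NEW=0, ERR=2851643/32768
(2,2): OLD=10533013/65536 → NEW=255, ERR=-6178667/65536
(2,3): OLD=96333773/1048576 → NEW=0, ERR=96333773/1048576
(3,0): OLD=60486481/524288 → NEW=0, ERR=60486481/524288
(3,1): OLD=1702906271/8388608 → NEW=255, ERR=-436188769/8388608
(3,2): OLD=4892732945/134217728 → NEW=0, ERR=4892732945/134217728
(3,3): OLD=328061971191/2147483648 → NEW=255, ERR=-219546359049/2147483648
(4,0): OLD=20710221357/134217728 → NEW=255, ERR=-13515299283/134217728
(4,1): OLD=95285416975/1073741824 → NEW=0, ERR=95285416975/1073741824
(4,2): OLD=5181358890503/34359738368 → NEW=255, ERR=-3580374393337/34359738368
(4,3): OLD=-6189417754527/549755813888 → NEW=0, ERR=-6189417754527/549755813888
(5,0): OLD=1789648712501/17179869184 → NEW=0, ERR=1789648712501/17179869184
(5,1): OLD=64032860052827/549755813888 → NEW=0, ERR=64032860052827/549755813888
(5,2): OLD=67526459023341/549755813888 → NEW=0, ERR=67526459023341/549755813888
(5,3): OLD=103193095580957/549755813888 → NEW=255, ERR=-36994636960483/549755813888
Output grid:
  Row 0: .#.#  (2 black, running=2)
  Row 1: .#..  (3 black, running=5)
  Row 2: ..#.  (3 black, running=8)
  Row 3: .#.#  (2 black, running=10)
  Row 4: #.#.  (2 black, running=12)
  Row 5: ...#  (3 black, running=15)

Answer: 15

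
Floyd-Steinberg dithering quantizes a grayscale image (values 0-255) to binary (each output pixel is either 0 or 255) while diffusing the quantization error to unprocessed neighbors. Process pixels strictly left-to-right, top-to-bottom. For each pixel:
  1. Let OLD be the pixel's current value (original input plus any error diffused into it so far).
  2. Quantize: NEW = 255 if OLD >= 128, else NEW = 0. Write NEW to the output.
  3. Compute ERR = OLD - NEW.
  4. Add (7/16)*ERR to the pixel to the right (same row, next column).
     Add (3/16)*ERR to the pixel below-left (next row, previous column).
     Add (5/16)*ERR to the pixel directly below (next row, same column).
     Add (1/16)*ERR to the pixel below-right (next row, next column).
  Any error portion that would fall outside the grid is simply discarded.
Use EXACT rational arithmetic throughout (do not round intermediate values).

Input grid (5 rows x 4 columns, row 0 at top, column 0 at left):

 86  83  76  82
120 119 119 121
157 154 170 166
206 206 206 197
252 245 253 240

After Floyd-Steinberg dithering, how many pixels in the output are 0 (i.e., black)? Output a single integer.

Answer: 7

Derivation:
(0,0): OLD=86 → NEW=0, ERR=86
(0,1): OLD=965/8 → NEW=0, ERR=965/8
(0,2): OLD=16483/128 → NEW=255, ERR=-16157/128
(0,3): OLD=54837/2048 → NEW=0, ERR=54837/2048
(1,0): OLD=21695/128 → NEW=255, ERR=-10945/128
(1,1): OLD=103417/1024 → NEW=0, ERR=103417/1024
(1,2): OLD=4466221/32768 → NEW=255, ERR=-3889619/32768
(1,3): OLD=36462283/524288 → NEW=0, ERR=36462283/524288
(2,0): OLD=2444739/16384 → NEW=255, ERR=-1733181/16384
(2,1): OLD=58551761/524288 → NEW=0, ERR=58551761/524288
(2,2): OLD=210886565/1048576 → NEW=255, ERR=-56500315/1048576
(2,3): OLD=2629670673/16777216 → NEW=255, ERR=-1648519407/16777216
(3,0): OLD=1626399571/8388608 → NEW=255, ERR=-512695469/8388608
(3,1): OLD=26500728333/134217728 → NEW=255, ERR=-7724792307/134217728
(3,2): OLD=327572668787/2147483648 → NEW=255, ERR=-220035661453/2147483648
(3,3): OLD=4057853762725/34359738368 → NEW=0, ERR=4057853762725/34359738368
(4,0): OLD=476975864855/2147483648 → NEW=255, ERR=-70632465385/2147483648
(4,1): OLD=3257184116741/17179869184 → NEW=255, ERR=-1123682525179/17179869184
(4,2): OLD=115949827102501/549755813888 → NEW=255, ERR=-24237905438939/549755813888
(4,3): OLD=2209696158943379/8796093022208 → NEW=255, ERR=-33307561719661/8796093022208
Output grid:
  Row 0: ..#.  (3 black, running=3)
  Row 1: #.#.  (2 black, running=5)
  Row 2: #.##  (1 black, running=6)
  Row 3: ###.  (1 black, running=7)
  Row 4: ####  (0 black, running=7)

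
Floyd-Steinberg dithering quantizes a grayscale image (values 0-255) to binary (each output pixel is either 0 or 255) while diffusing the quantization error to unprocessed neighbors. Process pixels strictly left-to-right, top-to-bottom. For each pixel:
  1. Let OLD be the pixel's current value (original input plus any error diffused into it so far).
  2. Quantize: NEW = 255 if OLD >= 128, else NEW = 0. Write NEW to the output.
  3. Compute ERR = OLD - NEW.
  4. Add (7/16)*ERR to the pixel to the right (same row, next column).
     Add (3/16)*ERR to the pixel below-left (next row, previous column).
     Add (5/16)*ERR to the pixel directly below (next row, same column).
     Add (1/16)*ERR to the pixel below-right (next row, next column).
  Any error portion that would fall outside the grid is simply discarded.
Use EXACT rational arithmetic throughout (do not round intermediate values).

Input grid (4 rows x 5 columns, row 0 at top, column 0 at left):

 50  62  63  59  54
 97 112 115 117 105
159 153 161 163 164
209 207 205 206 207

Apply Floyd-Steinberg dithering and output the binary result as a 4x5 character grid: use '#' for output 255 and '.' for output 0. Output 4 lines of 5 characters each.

(0,0): OLD=50 → NEW=0, ERR=50
(0,1): OLD=671/8 → NEW=0, ERR=671/8
(0,2): OLD=12761/128 → NEW=0, ERR=12761/128
(0,3): OLD=210159/2048 → NEW=0, ERR=210159/2048
(0,4): OLD=3240585/32768 → NEW=0, ERR=3240585/32768
(1,0): OLD=16429/128 → NEW=255, ERR=-16211/128
(1,1): OLD=107131/1024 → NEW=0, ERR=107131/1024
(1,2): OLD=7091287/32768 → NEW=255, ERR=-1264553/32768
(1,3): OLD=20572779/131072 → NEW=255, ERR=-12850581/131072
(1,4): OLD=208508769/2097152 → NEW=0, ERR=208508769/2097152
(2,0): OLD=2278009/16384 → NEW=255, ERR=-1899911/16384
(2,1): OLD=62814595/524288 → NEW=0, ERR=62814595/524288
(2,2): OLD=1589747913/8388608 → NEW=255, ERR=-549347127/8388608
(2,3): OLD=16098253515/134217728 → NEW=0, ERR=16098253515/134217728
(2,4): OLD=518438904013/2147483648 → NEW=255, ERR=-29169426227/2147483648
(3,0): OLD=1637677097/8388608 → NEW=255, ERR=-501417943/8388608
(3,1): OLD=13338757941/67108864 → NEW=255, ERR=-3774002379/67108864
(3,2): OLD=407825641239/2147483648 → NEW=255, ERR=-139782689001/2147483648
(3,3): OLD=894918302351/4294967296 → NEW=255, ERR=-200298358129/4294967296
(3,4): OLD=13046293027659/68719476736 → NEW=255, ERR=-4477173540021/68719476736
Row 0: .....
Row 1: #.##.
Row 2: #.#.#
Row 3: #####

Answer: .....
#.##.
#.#.#
#####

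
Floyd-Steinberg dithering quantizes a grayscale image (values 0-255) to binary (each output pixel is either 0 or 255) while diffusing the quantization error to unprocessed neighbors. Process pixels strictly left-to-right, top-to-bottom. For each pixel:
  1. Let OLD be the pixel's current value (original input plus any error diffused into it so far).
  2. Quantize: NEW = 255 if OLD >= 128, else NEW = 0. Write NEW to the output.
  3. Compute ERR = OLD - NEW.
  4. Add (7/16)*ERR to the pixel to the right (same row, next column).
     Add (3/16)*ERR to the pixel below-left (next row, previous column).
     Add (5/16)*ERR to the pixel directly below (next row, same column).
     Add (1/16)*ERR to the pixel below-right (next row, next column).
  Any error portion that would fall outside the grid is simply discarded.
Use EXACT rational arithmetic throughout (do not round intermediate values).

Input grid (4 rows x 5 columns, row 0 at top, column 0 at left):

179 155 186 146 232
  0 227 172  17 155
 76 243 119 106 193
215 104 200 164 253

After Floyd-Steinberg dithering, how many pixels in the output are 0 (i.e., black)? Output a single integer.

(0,0): OLD=179 → NEW=255, ERR=-76
(0,1): OLD=487/4 → NEW=0, ERR=487/4
(0,2): OLD=15313/64 → NEW=255, ERR=-1007/64
(0,3): OLD=142455/1024 → NEW=255, ERR=-118665/1024
(0,4): OLD=2970433/16384 → NEW=255, ERR=-1207487/16384
(1,0): OLD=-59/64 → NEW=0, ERR=-59/64
(1,1): OLD=131555/512 → NEW=255, ERR=995/512
(1,2): OLD=2520095/16384 → NEW=255, ERR=-1657825/16384
(1,3): OLD=-5130445/65536 → NEW=0, ERR=-5130445/65536
(1,4): OLD=94871865/1048576 → NEW=0, ERR=94871865/1048576
(2,0): OLD=623217/8192 → NEW=0, ERR=623217/8192
(2,1): OLD=67596651/262144 → NEW=255, ERR=749931/262144
(2,2): OLD=310689793/4194304 → NEW=0, ERR=310689793/4194304
(2,3): OLD=8360684915/67108864 → NEW=0, ERR=8360684915/67108864
(2,4): OLD=290862387557/1073741824 → NEW=255, ERR=17058222437/1073741824
(3,0): OLD=1003739873/4194304 → NEW=255, ERR=-65807647/4194304
(3,1): OLD=3914909645/33554432 → NEW=0, ERR=3914909645/33554432
(3,2): OLD=319686320351/1073741824 → NEW=255, ERR=45882155231/1073741824
(3,3): OLD=492279960039/2147483648 → NEW=255, ERR=-55328370201/2147483648
(3,4): OLD=8743839357347/34359738368 → NEW=255, ERR=-17893926493/34359738368
Output grid:
  Row 0: #.###  (1 black, running=1)
  Row 1: .##..  (3 black, running=4)
  Row 2: .#..#  (3 black, running=7)
  Row 3: #.###  (1 black, running=8)

Answer: 8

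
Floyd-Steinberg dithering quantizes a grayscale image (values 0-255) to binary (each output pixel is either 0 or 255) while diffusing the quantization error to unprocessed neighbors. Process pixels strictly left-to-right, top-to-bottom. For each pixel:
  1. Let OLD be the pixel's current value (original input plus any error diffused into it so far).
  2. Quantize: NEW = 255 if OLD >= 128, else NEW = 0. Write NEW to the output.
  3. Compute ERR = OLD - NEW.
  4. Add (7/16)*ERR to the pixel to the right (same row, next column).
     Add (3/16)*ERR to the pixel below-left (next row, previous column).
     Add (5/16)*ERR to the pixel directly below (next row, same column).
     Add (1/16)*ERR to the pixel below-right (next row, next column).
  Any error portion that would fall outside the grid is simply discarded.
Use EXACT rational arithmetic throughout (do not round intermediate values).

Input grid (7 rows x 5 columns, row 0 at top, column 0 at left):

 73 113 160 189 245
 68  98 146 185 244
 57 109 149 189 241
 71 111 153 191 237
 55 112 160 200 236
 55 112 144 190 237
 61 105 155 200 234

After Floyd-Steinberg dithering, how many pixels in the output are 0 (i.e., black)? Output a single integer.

Answer: 14

Derivation:
(0,0): OLD=73 → NEW=0, ERR=73
(0,1): OLD=2319/16 → NEW=255, ERR=-1761/16
(0,2): OLD=28633/256 → NEW=0, ERR=28633/256
(0,3): OLD=974575/4096 → NEW=255, ERR=-69905/4096
(0,4): OLD=15566985/65536 → NEW=255, ERR=-1144695/65536
(1,0): OLD=17965/256 → NEW=0, ERR=17965/256
(1,1): OLD=245435/2048 → NEW=0, ERR=245435/2048
(1,2): OLD=14634455/65536 → NEW=255, ERR=-2077225/65536
(1,3): OLD=44437387/262144 → NEW=255, ERR=-22409333/262144
(1,4): OLD=839177025/4194304 → NEW=255, ERR=-230370495/4194304
(2,0): OLD=3322681/32768 → NEW=0, ERR=3322681/32768
(2,1): OLD=198449283/1048576 → NEW=255, ERR=-68937597/1048576
(2,2): OLD=1707814729/16777216 → NEW=0, ERR=1707814729/16777216
(2,3): OLD=52221802187/268435456 → NEW=255, ERR=-16229239093/268435456
(2,4): OLD=824816729293/4294967296 → NEW=255, ERR=-270399931187/4294967296
(3,0): OLD=1515998505/16777216 → NEW=0, ERR=1515998505/16777216
(3,1): OLD=20858987125/134217728 → NEW=255, ERR=-13366533515/134217728
(3,2): OLD=540287963287/4294967296 → NEW=0, ERR=540287963287/4294967296
(3,3): OLD=1904387181151/8589934592 → NEW=255, ERR=-286046139809/8589934592
(3,4): OLD=27347374031355/137438953472 → NEW=255, ERR=-7699559104005/137438953472
(4,0): OLD=138651940295/2147483648 → NEW=0, ERR=138651940295/2147483648
(4,1): OLD=9508022703303/68719476736 → NEW=255, ERR=-8015443864377/68719476736
(4,2): OLD=149328017941385/1099511627776 → NEW=255, ERR=-131047447141495/1099511627776
(4,3): OLD=2371559849520327/17592186044416 → NEW=255, ERR=-2114447591805753/17592186044416
(4,4): OLD=46113421040182513/281474976710656 → NEW=255, ERR=-25662698021034767/281474976710656
(5,0): OLD=58611118381749/1099511627776 → NEW=0, ERR=58611118381749/1099511627776
(5,1): OLD=708607304251615/8796093022208 → NEW=0, ERR=708607304251615/8796093022208
(5,2): OLD=31573806729839703/281474976710656 → NEW=0, ERR=31573806729839703/281474976710656
(5,3): OLD=199252132108371225/1125899906842624 → NEW=255, ERR=-87852344136497895/1125899906842624
(5,4): OLD=3005867431495481411/18014398509481984 → NEW=255, ERR=-1587804188422424509/18014398509481984
(6,0): OLD=13055253437699813/140737488355328 → NEW=0, ERR=13055253437699813/140737488355328
(6,1): OLD=878754544177204715/4503599627370496 → NEW=255, ERR=-269663360802271765/4503599627370496
(6,2): OLD=11115766898788956105/72057594037927936 → NEW=255, ERR=-7258919580882667575/72057594037927936
(6,3): OLD=140688357993281265635/1152921504606846976 → NEW=0, ERR=140688357993281265635/1152921504606846976
(6,4): OLD=4703298478510054250229/18446744073709551616 → NEW=255, ERR=-621260285881411851/18446744073709551616
Output grid:
  Row 0: .#.##  (2 black, running=2)
  Row 1: ..###  (2 black, running=4)
  Row 2: .#.##  (2 black, running=6)
  Row 3: .#.##  (2 black, running=8)
  Row 4: .####  (1 black, running=9)
  Row 5: ...##  (3 black, running=12)
  Row 6: .##.#  (2 black, running=14)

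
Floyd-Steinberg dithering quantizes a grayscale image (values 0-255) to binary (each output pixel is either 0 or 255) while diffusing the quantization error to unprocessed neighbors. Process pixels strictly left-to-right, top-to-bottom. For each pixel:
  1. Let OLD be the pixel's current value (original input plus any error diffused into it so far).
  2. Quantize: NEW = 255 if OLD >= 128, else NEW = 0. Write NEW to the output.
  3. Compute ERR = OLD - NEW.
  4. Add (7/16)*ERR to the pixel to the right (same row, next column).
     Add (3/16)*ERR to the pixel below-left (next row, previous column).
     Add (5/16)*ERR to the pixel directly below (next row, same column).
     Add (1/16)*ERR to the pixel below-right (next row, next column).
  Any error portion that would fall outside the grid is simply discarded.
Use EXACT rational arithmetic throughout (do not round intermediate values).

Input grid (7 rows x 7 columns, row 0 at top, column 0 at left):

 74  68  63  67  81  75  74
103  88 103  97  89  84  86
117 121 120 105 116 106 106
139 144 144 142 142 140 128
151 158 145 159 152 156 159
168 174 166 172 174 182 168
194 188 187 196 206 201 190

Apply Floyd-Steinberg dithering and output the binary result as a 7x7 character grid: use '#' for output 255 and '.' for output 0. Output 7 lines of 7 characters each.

(0,0): OLD=74 → NEW=0, ERR=74
(0,1): OLD=803/8 → NEW=0, ERR=803/8
(0,2): OLD=13685/128 → NEW=0, ERR=13685/128
(0,3): OLD=233011/2048 → NEW=0, ERR=233011/2048
(0,4): OLD=4285285/32768 → NEW=255, ERR=-4070555/32768
(0,5): OLD=10827715/524288 → NEW=0, ERR=10827715/524288
(0,6): OLD=696550997/8388608 → NEW=0, ERR=696550997/8388608
(1,0): OLD=18553/128 → NEW=255, ERR=-14087/128
(1,1): OLD=98191/1024 → NEW=0, ERR=98191/1024
(1,2): OLD=6749179/32768 → NEW=255, ERR=-1606661/32768
(1,3): OLD=12385471/131072 → NEW=0, ERR=12385471/131072
(1,4): OLD=859868861/8388608 → NEW=0, ERR=859868861/8388608
(1,5): OLD=9603589645/67108864 → NEW=255, ERR=-7509170675/67108864
(1,6): OLD=69025589539/1073741824 → NEW=0, ERR=69025589539/1073741824
(2,0): OLD=1648021/16384 → NEW=0, ERR=1648021/16384
(2,1): OLD=93795447/524288 → NEW=255, ERR=-39897993/524288
(2,2): OLD=797713573/8388608 → NEW=0, ERR=797713573/8388608
(2,3): OLD=12904254269/67108864 → NEW=255, ERR=-4208506051/67108864
(2,4): OLD=56651556397/536870912 → NEW=0, ERR=56651556397/536870912
(2,5): OLD=2330594251887/17179869184 → NEW=255, ERR=-2050272390033/17179869184
(2,6): OLD=18384850876153/274877906944 → NEW=0, ERR=18384850876153/274877906944
(3,0): OLD=1310005893/8388608 → NEW=255, ERR=-829089147/8388608
(3,1): OLD=6784408417/67108864 → NEW=0, ERR=6784408417/67108864
(3,2): OLD=108142881619/536870912 → NEW=255, ERR=-28759200941/536870912
(3,3): OLD=267781100325/2147483648 → NEW=0, ERR=267781100325/2147483648
(3,4): OLD=55864458708613/274877906944 → NEW=255, ERR=-14229407562107/274877906944
(3,5): OLD=218129508460447/2199023255552 → NEW=0, ERR=218129508460447/2199023255552
(3,6): OLD=6503465355715521/35184372088832 → NEW=255, ERR=-2468549526936639/35184372088832
(4,0): OLD=149324674795/1073741824 → NEW=255, ERR=-124479490325/1073741824
(4,1): OLD=2107136955695/17179869184 → NEW=0, ERR=2107136955695/17179869184
(4,2): OLD=58169338008737/274877906944 → NEW=255, ERR=-11924528261983/274877906944
(4,3): OLD=364892334035771/2199023255552 → NEW=255, ERR=-195858596129989/2199023255552
(4,4): OLD=2168217227111201/17592186044416 → NEW=0, ERR=2168217227111201/17592186044416
(4,5): OLD=126398581841357633/562949953421312 → NEW=255, ERR=-17153656281076927/562949953421312
(4,6): OLD=1170426279547222551/9007199254740992 → NEW=255, ERR=-1126409530411730409/9007199254740992
(5,0): OLD=42542540007677/274877906944 → NEW=255, ERR=-27551326263043/274877906944
(5,1): OLD=336665715618623/2199023255552 → NEW=255, ERR=-224085214547137/2199023255552
(5,2): OLD=1738582938187913/17592186044416 → NEW=0, ERR=1738582938187913/17592186044416
(5,3): OLD=29245457294457677/140737488355328 → NEW=255, ERR=-6642602236150963/140737488355328
(5,4): OLD=1626573794597989839/9007199254740992 → NEW=255, ERR=-670262015360963121/9007199254740992
(5,5): OLD=8947868124419308191/72057594037927936 → NEW=0, ERR=8947868124419308191/72057594037927936
(5,6): OLD=209073840424438386289/1152921504606846976 → NEW=255, ERR=-84921143250307592591/1152921504606846976
(6,0): OLD=5051459491070277/35184372088832 → NEW=255, ERR=-3920555391581883/35184372088832
(6,1): OLD=67368814205820489/562949953421312 → NEW=0, ERR=67368814205820489/562949953421312
(6,2): OLD=2297024188429496379/9007199254740992 → NEW=255, ERR=188378470543419/9007199254740992
(6,3): OLD=12500815607431284389/72057594037927936 → NEW=255, ERR=-5873870872240339291/72057594037927936
(6,4): OLD=24127105657154776087/144115188075855872 → NEW=255, ERR=-12622267302188471273/144115188075855872
(6,5): OLD=3376221072129484081547/18446744073709551616 → NEW=255, ERR=-1327698666666451580533/18446744073709551616
(6,6): OLD=42281174097238611338525/295147905179352825856 → NEW=255, ERR=-32981541723496359254755/295147905179352825856
Row 0: ....#..
Row 1: #.#..#.
Row 2: .#.#.#.
Row 3: #.#.#.#
Row 4: #.##.##
Row 5: ##.##.#
Row 6: #.#####

Answer: ....#..
#.#..#.
.#.#.#.
#.#.#.#
#.##.##
##.##.#
#.#####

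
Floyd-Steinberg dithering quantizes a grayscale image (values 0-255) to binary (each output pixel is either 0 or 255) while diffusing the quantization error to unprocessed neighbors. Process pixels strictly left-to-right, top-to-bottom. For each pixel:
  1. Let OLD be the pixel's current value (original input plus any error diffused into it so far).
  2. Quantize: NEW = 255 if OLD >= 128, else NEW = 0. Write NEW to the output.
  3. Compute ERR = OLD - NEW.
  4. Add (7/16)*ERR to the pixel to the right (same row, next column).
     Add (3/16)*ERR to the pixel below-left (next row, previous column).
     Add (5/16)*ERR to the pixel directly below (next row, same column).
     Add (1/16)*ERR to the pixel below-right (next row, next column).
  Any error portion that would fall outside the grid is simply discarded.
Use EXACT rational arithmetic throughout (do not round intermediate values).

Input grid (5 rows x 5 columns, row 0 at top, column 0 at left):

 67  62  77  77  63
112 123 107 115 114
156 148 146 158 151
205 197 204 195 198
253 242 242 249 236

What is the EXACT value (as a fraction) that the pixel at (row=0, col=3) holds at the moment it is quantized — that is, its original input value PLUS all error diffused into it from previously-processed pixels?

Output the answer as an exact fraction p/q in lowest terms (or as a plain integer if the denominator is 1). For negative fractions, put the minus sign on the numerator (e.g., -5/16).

Answer: 524965/4096

Derivation:
(0,0): OLD=67 → NEW=0, ERR=67
(0,1): OLD=1461/16 → NEW=0, ERR=1461/16
(0,2): OLD=29939/256 → NEW=0, ERR=29939/256
(0,3): OLD=524965/4096 → NEW=255, ERR=-519515/4096
Target (0,3): original=77, with diffused error = 524965/4096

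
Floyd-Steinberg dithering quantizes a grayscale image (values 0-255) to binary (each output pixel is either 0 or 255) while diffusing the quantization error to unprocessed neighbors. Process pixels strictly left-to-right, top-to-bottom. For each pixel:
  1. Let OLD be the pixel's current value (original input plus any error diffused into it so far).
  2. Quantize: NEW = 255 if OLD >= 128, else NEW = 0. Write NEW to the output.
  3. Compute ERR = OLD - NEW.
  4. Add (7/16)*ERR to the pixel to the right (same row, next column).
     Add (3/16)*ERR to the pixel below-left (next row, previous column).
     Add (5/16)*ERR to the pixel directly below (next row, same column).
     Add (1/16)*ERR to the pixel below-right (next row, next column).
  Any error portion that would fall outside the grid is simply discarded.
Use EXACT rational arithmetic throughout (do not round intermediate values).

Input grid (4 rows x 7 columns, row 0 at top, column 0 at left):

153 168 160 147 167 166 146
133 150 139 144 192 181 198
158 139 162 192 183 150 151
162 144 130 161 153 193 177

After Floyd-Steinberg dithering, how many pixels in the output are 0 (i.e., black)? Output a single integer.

Answer: 10

Derivation:
(0,0): OLD=153 → NEW=255, ERR=-102
(0,1): OLD=987/8 → NEW=0, ERR=987/8
(0,2): OLD=27389/128 → NEW=255, ERR=-5251/128
(0,3): OLD=264299/2048 → NEW=255, ERR=-257941/2048
(0,4): OLD=3666669/32768 → NEW=0, ERR=3666669/32768
(0,5): OLD=112698491/524288 → NEW=255, ERR=-20994949/524288
(0,6): OLD=1077772125/8388608 → NEW=255, ERR=-1061322915/8388608
(1,0): OLD=15905/128 → NEW=0, ERR=15905/128
(1,1): OLD=234343/1024 → NEW=255, ERR=-26777/1024
(1,2): OLD=3238643/32768 → NEW=0, ERR=3238643/32768
(1,3): OLD=21797111/131072 → NEW=255, ERR=-11626249/131072
(1,4): OLD=1449393541/8388608 → NEW=255, ERR=-689701499/8388608
(1,5): OLD=7770300437/67108864 → NEW=0, ERR=7770300437/67108864
(1,6): OLD=221852714139/1073741824 → NEW=255, ERR=-51951450981/1073741824
(2,0): OLD=3144541/16384 → NEW=255, ERR=-1033379/16384
(2,1): OLD=67912015/524288 → NEW=255, ERR=-65781425/524288
(2,2): OLD=1004351149/8388608 → NEW=0, ERR=1004351149/8388608
(2,3): OLD=13919925125/67108864 → NEW=255, ERR=-3192835195/67108864
(2,4): OLD=81957554645/536870912 → NEW=255, ERR=-54944527915/536870912
(2,5): OLD=2185244876935/17179869184 → NEW=0, ERR=2185244876935/17179869184
(2,6): OLD=54636358920481/274877906944 → NEW=255, ERR=-15457507350239/274877906944
(3,0): OLD=996269581/8388608 → NEW=0, ERR=996269581/8388608
(3,1): OLD=11761344649/67108864 → NEW=255, ERR=-5351415671/67108864
(3,2): OLD=62151022699/536870912 → NEW=0, ERR=62151022699/536870912
(3,3): OLD=397442027549/2147483648 → NEW=255, ERR=-150166302691/2147483648
(3,4): OLD=30594251166221/274877906944 → NEW=0, ERR=30594251166221/274877906944
(3,5): OLD=581649102309111/2199023255552 → NEW=255, ERR=20898172143351/2199023255552
(3,6): OLD=6035332114964841/35184372088832 → NEW=255, ERR=-2936682767687319/35184372088832
Output grid:
  Row 0: #.##.##  (2 black, running=2)
  Row 1: .#.##.#  (3 black, running=5)
  Row 2: ##.##.#  (2 black, running=7)
  Row 3: .#.#.##  (3 black, running=10)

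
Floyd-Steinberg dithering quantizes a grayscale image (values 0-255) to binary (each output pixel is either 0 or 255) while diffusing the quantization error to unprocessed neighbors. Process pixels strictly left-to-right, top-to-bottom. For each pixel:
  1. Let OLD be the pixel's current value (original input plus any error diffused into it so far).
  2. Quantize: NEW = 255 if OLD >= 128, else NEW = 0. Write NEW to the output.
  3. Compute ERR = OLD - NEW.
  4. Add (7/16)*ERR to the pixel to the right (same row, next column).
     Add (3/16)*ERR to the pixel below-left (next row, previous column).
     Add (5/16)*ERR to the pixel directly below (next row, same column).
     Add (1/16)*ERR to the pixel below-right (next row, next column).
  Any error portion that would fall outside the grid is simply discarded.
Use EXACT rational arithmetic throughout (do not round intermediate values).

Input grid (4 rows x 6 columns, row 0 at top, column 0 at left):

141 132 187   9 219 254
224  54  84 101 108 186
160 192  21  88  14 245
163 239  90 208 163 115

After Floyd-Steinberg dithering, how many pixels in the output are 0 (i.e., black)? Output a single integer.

Answer: 11

Derivation:
(0,0): OLD=141 → NEW=255, ERR=-114
(0,1): OLD=657/8 → NEW=0, ERR=657/8
(0,2): OLD=28535/128 → NEW=255, ERR=-4105/128
(0,3): OLD=-10303/2048 → NEW=0, ERR=-10303/2048
(0,4): OLD=7104071/32768 → NEW=255, ERR=-1251769/32768
(0,5): OLD=124406769/524288 → NEW=255, ERR=-9286671/524288
(1,0): OLD=26083/128 → NEW=255, ERR=-6557/128
(1,1): OLD=45173/1024 → NEW=0, ERR=45173/1024
(1,2): OLD=3193817/32768 → NEW=0, ERR=3193817/32768
(1,3): OLD=17419845/131072 → NEW=255, ERR=-16003515/131072
(1,4): OLD=327232143/8388608 → NEW=0, ERR=327232143/8388608
(1,5): OLD=26191735865/134217728 → NEW=255, ERR=-8033784775/134217728
(2,0): OLD=2494679/16384 → NEW=255, ERR=-1683241/16384
(2,1): OLD=92228461/524288 → NEW=255, ERR=-41464979/524288
(2,2): OLD=-27502329/8388608 → NEW=0, ERR=-27502329/8388608
(2,3): OLD=4148416271/67108864 → NEW=0, ERR=4148416271/67108864
(2,4): OLD=73832216621/2147483648 → NEW=0, ERR=73832216621/2147483648
(2,5): OLD=8376030063115/34359738368 → NEW=255, ERR=-385703220725/34359738368
(3,0): OLD=973629607/8388608 → NEW=0, ERR=973629607/8388608
(3,1): OLD=17315959771/67108864 → NEW=255, ERR=203199451/67108864
(3,2): OLD=52048399329/536870912 → NEW=0, ERR=52048399329/536870912
(3,3): OLD=9482383418755/34359738368 → NEW=255, ERR=720650134915/34359738368
(3,4): OLD=50764102703203/274877906944 → NEW=255, ERR=-19329763567517/274877906944
(3,5): OLD=364489398702829/4398046511104 → NEW=0, ERR=364489398702829/4398046511104
Output grid:
  Row 0: #.#.##  (2 black, running=2)
  Row 1: #..#.#  (3 black, running=5)
  Row 2: ##...#  (3 black, running=8)
  Row 3: .#.##.  (3 black, running=11)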